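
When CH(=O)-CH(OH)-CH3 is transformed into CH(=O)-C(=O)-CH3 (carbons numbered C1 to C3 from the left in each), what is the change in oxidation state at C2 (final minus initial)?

+2

Before: C2 has 2 bonds to C, 1 bond to H, 1 bond to O → oxidation state 0.
After: C2 has 2 bonds to C, 2 bonds to O → oxidation state +2.
Δ = +2 − (0) = +2, so this is an oxidation at C2.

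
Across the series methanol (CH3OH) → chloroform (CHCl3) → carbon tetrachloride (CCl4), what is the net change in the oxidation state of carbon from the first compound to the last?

Carbon oxidation states along the series — methanol: -2, chloroform: +2, carbon tetrachloride: +4.
Net change = +4 − (-2) = +6.

+6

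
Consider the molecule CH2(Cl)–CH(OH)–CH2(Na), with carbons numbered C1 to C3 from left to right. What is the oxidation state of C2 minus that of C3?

C2: 2C, 1H, 1O → 0 − 1 + 1 = 0
C3: 1C, 2H, 1Na → 0 − 2 − 1 = -3
Difference: 0 − (-3) = +3.

+3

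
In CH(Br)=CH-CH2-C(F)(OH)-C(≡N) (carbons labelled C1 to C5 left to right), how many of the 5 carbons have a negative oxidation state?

2

Tallying each carbon's bonds:
C1: 2C, 1H, 1Br → 0 − 1 + 1 = 0
C2: 3C, 1H → 0 − 1 = -1
C3: 2C, 2H → 0 − 2 = -2
C4: 2C, 1O, 1F → 0 + 1 + 1 = +2
C5: 1C, 3N → 0 + 3 = +3
2 carbons (C2, C3) meet the condition.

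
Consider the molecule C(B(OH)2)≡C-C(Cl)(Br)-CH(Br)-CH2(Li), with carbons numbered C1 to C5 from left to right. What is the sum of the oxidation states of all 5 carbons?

Tallying each carbon's bonds:
C1: 3C, 1B → 0 − 1 = -1
C2: 4C → 0 = 0
C3: 2C, 1Cl, 1Br → 0 + 1 + 1 = +2
C4: 2C, 1H, 1Br → 0 − 1 + 1 = 0
C5: 1C, 2H, 1Li → 0 − 2 − 1 = -3
Sum = -1 + 0 + 2 + 0 − 3 = -2.

-2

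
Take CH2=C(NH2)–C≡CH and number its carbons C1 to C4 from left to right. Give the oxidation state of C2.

+1

Assign +1 per bond to O/N/halogen, −1 per bond to H or an electropositive element, and 0 per bond to carbon.
C2 has a double bond to C (2×0 = 0), one bond to C (0), one bond to N (+1).
Oxidation state = 0 + 0 + 1 = +1.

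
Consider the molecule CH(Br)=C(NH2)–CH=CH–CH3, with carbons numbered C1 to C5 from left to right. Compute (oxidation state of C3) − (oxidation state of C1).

-1

C3: 3C, 1H → 0 − 1 = -1
C1: 2C, 1H, 1Br → 0 − 1 + 1 = 0
Difference: -1 − (0) = -1.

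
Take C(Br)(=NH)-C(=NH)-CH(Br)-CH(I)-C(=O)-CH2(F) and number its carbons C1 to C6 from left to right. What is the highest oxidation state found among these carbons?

Tallying each carbon's bonds:
C1: 1C, 2N, 1Br → 0 + 2 + 1 = +3
C2: 2C, 2N → 0 + 2 = +2
C3: 2C, 1H, 1Br → 0 − 1 + 1 = 0
C4: 2C, 1H, 1I → 0 − 1 + 1 = 0
C5: 2C, 2O → 0 + 2 = +2
C6: 1C, 2H, 1F → 0 − 2 + 1 = -1
The highest value is +3.

+3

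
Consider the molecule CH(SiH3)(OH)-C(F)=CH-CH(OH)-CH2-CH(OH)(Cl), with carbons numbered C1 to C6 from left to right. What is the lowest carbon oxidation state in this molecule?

Bonds to more-electronegative neighbours contribute +1 each, bonds to H or metals contribute −1 each, and C–C bonds contribute 0. Tallying each carbon:
C1: 1C, 1H, 1O, 1Si → 0 − 1 + 1 − 1 = -1
C2: 3C, 1F → 0 + 1 = +1
C3: 3C, 1H → 0 − 1 = -1
C4: 2C, 1H, 1O → 0 − 1 + 1 = 0
C5: 2C, 2H → 0 − 2 = -2
C6: 1C, 1H, 1O, 1Cl → 0 − 1 + 1 + 1 = +1
The lowest value is -2.

-2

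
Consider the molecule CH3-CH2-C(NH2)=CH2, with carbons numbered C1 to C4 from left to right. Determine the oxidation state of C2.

Count +1 for every bond to an atom more electronegative than carbon and −1 for every bond to one less electronegative; C–C bonds are 0.
C2 has one bond to C (0), one bond to C (0), one bond to H (-1), one bond to H (-1).
Oxidation state = 0 + 0 − 1 − 1 = -2.

-2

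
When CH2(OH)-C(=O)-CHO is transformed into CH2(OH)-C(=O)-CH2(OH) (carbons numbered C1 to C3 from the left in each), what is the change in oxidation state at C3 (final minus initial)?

Before: C3 has 1 bond to C, 1 bond to H, 2 bonds to O → oxidation state +1.
After: C3 has 1 bond to C, 2 bonds to H, 1 bond to O → oxidation state -1.
Δ = -1 − (+1) = -2, so this is a reduction at C3.

-2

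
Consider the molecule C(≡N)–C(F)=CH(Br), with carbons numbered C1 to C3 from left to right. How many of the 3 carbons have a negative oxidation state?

0

Bonds to more-electronegative neighbours contribute +1 each, bonds to H or metals contribute −1 each, and C–C bonds contribute 0. Tallying each carbon:
C1: 1C, 3N → 0 + 3 = +3
C2: 3C, 1F → 0 + 1 = +1
C3: 2C, 1H, 1Br → 0 − 1 + 1 = 0
0 carbons meet the condition.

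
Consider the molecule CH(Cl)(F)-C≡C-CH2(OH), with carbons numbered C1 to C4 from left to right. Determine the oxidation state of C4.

C4 has one bond to C (0), one bond to O (+1), one bond to H (-1), one bond to H (-1).
Oxidation state = 0 + 1 − 1 − 1 = -1.

-1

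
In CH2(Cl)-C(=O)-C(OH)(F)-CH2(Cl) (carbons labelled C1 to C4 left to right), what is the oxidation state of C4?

Each bond to a more electronegative atom (O, N, halogen) counts +1, each bond to a less electronegative atom (H, metal, B, Si) counts −1, and each C–C bond counts 0.
C4 has one bond to C (0), one bond to H (-1), one bond to Cl (+1), one bond to H (-1).
Oxidation state = 0 − 1 + 1 − 1 = -1.

-1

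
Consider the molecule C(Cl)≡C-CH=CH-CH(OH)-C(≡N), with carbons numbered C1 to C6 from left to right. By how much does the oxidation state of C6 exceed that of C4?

C6: 1C, 3N → 0 + 3 = +3
C4: 3C, 1H → 0 − 1 = -1
Difference: +3 − (-1) = +4.

+4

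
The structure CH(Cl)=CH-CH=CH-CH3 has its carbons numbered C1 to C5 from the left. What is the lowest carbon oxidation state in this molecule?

Bonds to more-electronegative neighbours contribute +1 each, bonds to H or metals contribute −1 each, and C–C bonds contribute 0. Tallying each carbon:
C1: 2C, 1H, 1Cl → 0 − 1 + 1 = 0
C2: 3C, 1H → 0 − 1 = -1
C3: 3C, 1H → 0 − 1 = -1
C4: 3C, 1H → 0 − 1 = -1
C5: 1C, 3H → 0 − 3 = -3
The lowest value is -3.

-3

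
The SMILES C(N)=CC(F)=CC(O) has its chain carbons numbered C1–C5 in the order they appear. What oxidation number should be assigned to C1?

0

C1 has a double bond to C (2×0 = 0), one bond to H (-1), one bond to N (+1).
Oxidation state = 0 − 1 + 1 = 0.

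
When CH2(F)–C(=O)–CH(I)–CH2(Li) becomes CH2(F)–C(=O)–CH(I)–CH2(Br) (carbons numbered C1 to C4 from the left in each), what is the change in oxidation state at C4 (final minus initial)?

Before: C4 has 1 bond to C, 2 bonds to H, 1 bond to Li → oxidation state -3.
After: C4 has 1 bond to C, 2 bonds to H, 1 bond to Br → oxidation state -1.
Δ = -1 − (-3) = +2, so this is an oxidation at C4.

+2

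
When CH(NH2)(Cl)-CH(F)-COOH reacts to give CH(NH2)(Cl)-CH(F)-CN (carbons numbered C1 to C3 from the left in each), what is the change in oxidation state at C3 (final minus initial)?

0

Before: C3 has 1 bond to C, 3 bonds to O → oxidation state +3.
After: C3 has 1 bond to C, 3 bonds to N → oxidation state +3.
Δ = +3 − (+3) = 0, so no net redox change at C3.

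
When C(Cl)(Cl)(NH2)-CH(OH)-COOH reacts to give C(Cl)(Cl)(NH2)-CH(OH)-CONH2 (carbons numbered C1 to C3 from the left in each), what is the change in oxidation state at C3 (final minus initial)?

Before: C3 has 1 bond to C, 3 bonds to O → oxidation state +3.
After: C3 has 1 bond to C, 2 bonds to O, 1 bond to N → oxidation state +3.
Δ = +3 − (+3) = 0, so no net redox change at C3.

0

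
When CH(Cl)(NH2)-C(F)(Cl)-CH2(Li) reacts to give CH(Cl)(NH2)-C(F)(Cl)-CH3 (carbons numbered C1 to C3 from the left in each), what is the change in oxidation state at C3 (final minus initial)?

0

Before: C3 has 1 bond to C, 2 bonds to H, 1 bond to Li → oxidation state -3.
After: C3 has 1 bond to C, 3 bonds to H → oxidation state -3.
Δ = -3 − (-3) = 0, so no net redox change at C3.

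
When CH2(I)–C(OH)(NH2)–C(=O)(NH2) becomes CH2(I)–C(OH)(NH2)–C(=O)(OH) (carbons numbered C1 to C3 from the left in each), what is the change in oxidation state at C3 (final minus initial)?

0

Before: C3 has 1 bond to C, 2 bonds to O, 1 bond to N → oxidation state +3.
After: C3 has 1 bond to C, 3 bonds to O → oxidation state +3.
Δ = +3 − (+3) = 0, so no net redox change at C3.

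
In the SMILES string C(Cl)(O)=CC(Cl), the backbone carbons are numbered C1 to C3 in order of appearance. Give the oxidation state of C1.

+2

Assign +1 per bond to O/N/halogen, −1 per bond to H or an electropositive element, and 0 per bond to carbon.
C1 has a double bond to C (2×0 = 0), one bond to Cl (+1), one bond to O (+1).
Oxidation state = 0 + 1 + 1 = +2.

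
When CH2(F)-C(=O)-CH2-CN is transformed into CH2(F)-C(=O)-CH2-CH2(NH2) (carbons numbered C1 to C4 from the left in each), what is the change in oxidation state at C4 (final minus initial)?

Before: C4 has 1 bond to C, 3 bonds to N → oxidation state +3.
After: C4 has 1 bond to C, 2 bonds to H, 1 bond to N → oxidation state -1.
Δ = -1 − (+3) = -4, so this is a reduction at C4.

-4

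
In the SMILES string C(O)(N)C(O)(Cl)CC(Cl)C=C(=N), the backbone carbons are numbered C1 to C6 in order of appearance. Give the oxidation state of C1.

+1

Assign +1 per bond to O/N/halogen, −1 per bond to H or an electropositive element, and 0 per bond to carbon.
C1 has one bond to C (0), one bond to O (+1), one bond to N (+1), one bond to H (-1).
Oxidation state = 0 + 1 + 1 − 1 = +1.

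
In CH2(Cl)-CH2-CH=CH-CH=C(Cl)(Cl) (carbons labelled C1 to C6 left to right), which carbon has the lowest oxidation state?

Each bond to a more electronegative atom (O, N, halogen) counts +1, each bond to a less electronegative atom (H, metal, B, Si) counts −1, and each C–C bond counts 0. Tallying each carbon:
C1: 1C, 2H, 1Cl → 0 − 2 + 1 = -1
C2: 2C, 2H → 0 − 2 = -2
C3: 3C, 1H → 0 − 1 = -1
C4: 3C, 1H → 0 − 1 = -1
C5: 3C, 1H → 0 − 1 = -1
C6: 2C, 2Cl → 0 + 2 = +2
The most reduced carbon is C2 at -2.

C2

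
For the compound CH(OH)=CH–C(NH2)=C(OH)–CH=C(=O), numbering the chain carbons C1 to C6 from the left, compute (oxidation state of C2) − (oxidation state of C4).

C2: 3C, 1H → 0 − 1 = -1
C4: 3C, 1O → 0 + 1 = +1
Difference: -1 − (+1) = -2.

-2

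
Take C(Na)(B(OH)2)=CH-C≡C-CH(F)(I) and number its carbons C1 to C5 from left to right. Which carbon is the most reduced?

C1

Each bond to a more electronegative atom (O, N, halogen) counts +1, each bond to a less electronegative atom (H, metal, B, Si) counts −1, and each C–C bond counts 0. Tallying each carbon:
C1: 2C, 1Na, 1B → 0 − 1 − 1 = -2
C2: 3C, 1H → 0 − 1 = -1
C3: 4C → 0 = 0
C4: 4C → 0 = 0
C5: 1C, 1H, 1F, 1I → 0 − 1 + 1 + 1 = +1
The most reduced carbon is C1 at -2.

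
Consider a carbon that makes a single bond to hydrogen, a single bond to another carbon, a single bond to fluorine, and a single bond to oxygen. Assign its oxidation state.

+1

Count +1 for every bond to an atom more electronegative than carbon and −1 for every bond to one less electronegative; C–C bonds are 0.
The carbon has one bond to C (0), one bond to F (+1), one bond to O (+1), one bond to H (-1).
Oxidation state = 0 + 1 + 1 − 1 = +1.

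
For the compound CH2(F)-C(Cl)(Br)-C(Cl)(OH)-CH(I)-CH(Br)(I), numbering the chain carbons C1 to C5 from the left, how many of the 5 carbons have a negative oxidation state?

Bonds to more-electronegative neighbours contribute +1 each, bonds to H or metals contribute −1 each, and C–C bonds contribute 0. Tallying each carbon:
C1: 1C, 2H, 1F → 0 − 2 + 1 = -1
C2: 2C, 1Cl, 1Br → 0 + 1 + 1 = +2
C3: 2C, 1O, 1Cl → 0 + 1 + 1 = +2
C4: 2C, 1H, 1I → 0 − 1 + 1 = 0
C5: 1C, 1H, 1Br, 1I → 0 − 1 + 1 + 1 = +1
1 carbon (C1) meets the condition.

1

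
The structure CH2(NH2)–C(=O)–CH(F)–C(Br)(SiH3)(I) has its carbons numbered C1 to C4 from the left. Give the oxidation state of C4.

C4 has one bond to C (0), one bond to Br (+1), one bond to Si (-1), one bond to I (+1).
Oxidation state = 0 + 1 − 1 + 1 = +1.

+1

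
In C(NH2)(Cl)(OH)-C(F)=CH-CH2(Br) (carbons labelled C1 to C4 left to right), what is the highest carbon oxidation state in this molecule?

+3

Tallying each carbon's bonds:
C1: 1C, 1O, 1N, 1Cl → 0 + 1 + 1 + 1 = +3
C2: 3C, 1F → 0 + 1 = +1
C3: 3C, 1H → 0 − 1 = -1
C4: 1C, 2H, 1Br → 0 − 2 + 1 = -1
The highest value is +3.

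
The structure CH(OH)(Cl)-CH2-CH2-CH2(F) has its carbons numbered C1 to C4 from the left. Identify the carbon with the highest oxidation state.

Tallying each carbon's bonds:
C1: 1C, 1H, 1O, 1Cl → 0 − 1 + 1 + 1 = +1
C2: 2C, 2H → 0 − 2 = -2
C3: 2C, 2H → 0 − 2 = -2
C4: 1C, 2H, 1F → 0 − 2 + 1 = -1
The most oxidised carbon is C1 at +1.

C1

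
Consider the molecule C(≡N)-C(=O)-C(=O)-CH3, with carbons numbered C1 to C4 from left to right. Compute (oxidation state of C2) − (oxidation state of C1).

-1

C2: 2C, 2O → 0 + 2 = +2
C1: 1C, 3N → 0 + 3 = +3
Difference: +2 − (+3) = -1.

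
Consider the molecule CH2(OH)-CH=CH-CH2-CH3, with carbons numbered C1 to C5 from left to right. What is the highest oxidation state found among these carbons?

-1

Tallying each carbon's bonds:
C1: 1C, 2H, 1O → 0 − 2 + 1 = -1
C2: 3C, 1H → 0 − 1 = -1
C3: 3C, 1H → 0 − 1 = -1
C4: 2C, 2H → 0 − 2 = -2
C5: 1C, 3H → 0 − 3 = -3
The highest value is -1.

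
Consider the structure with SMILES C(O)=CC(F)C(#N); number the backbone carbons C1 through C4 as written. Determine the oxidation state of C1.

0

C1 has a double bond to C (2×0 = 0), one bond to O (+1), one bond to H (-1).
Oxidation state = 0 + 1 − 1 = 0.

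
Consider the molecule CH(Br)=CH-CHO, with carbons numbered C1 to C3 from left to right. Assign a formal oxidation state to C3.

C3 has one bond to C (0), one bond to H (-1), a double bond to O (2×+1 = +2).
Oxidation state = 0 − 1 + 2 = +1.

+1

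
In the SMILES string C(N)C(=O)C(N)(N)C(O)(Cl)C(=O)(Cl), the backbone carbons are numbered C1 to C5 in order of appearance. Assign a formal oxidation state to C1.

C1 has one bond to C (0), one bond to N (+1), one bond to H (-1), one bond to H (-1).
Oxidation state = 0 + 1 − 1 − 1 = -1.

-1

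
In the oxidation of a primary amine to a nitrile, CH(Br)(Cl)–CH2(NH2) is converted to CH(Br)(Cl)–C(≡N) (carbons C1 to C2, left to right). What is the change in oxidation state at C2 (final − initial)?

+4

Before: C2 has 1 bond to C, 2 bonds to H, 1 bond to N → oxidation state -1.
After: C2 has 1 bond to C, 3 bonds to N → oxidation state +3.
Δ = +3 − (-1) = +4, so this is an oxidation at C2.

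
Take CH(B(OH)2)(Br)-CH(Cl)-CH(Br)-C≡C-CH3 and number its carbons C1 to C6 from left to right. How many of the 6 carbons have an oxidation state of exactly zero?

Tallying each carbon's bonds:
C1: 1C, 1H, 1Br, 1B → 0 − 1 + 1 − 1 = -1
C2: 2C, 1H, 1Cl → 0 − 1 + 1 = 0
C3: 2C, 1H, 1Br → 0 − 1 + 1 = 0
C4: 4C → 0 = 0
C5: 4C → 0 = 0
C6: 1C, 3H → 0 − 3 = -3
4 carbons (C2, C3, C4, C5) meet the condition.

4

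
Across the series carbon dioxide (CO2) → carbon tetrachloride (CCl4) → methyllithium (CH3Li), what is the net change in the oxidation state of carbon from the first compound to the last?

-8

Carbon oxidation states along the series — carbon dioxide: +4, carbon tetrachloride: +4, methyllithium: -4.
Net change = -4 − (+4) = -8.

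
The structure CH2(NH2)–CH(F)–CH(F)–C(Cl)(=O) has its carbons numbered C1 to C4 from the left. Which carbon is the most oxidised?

Tallying each carbon's bonds:
C1: 1C, 2H, 1N → 0 − 2 + 1 = -1
C2: 2C, 1H, 1F → 0 − 1 + 1 = 0
C3: 2C, 1H, 1F → 0 − 1 + 1 = 0
C4: 1C, 2O, 1Cl → 0 + 2 + 1 = +3
The most oxidised carbon is C4 at +3.

C4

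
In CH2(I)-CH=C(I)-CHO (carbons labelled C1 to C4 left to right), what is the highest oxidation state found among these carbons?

+1

Assign +1 per bond to O/N/halogen, −1 per bond to H or an electropositive element, and 0 per bond to carbon. Tallying each carbon:
C1: 1C, 2H, 1I → 0 − 2 + 1 = -1
C2: 3C, 1H → 0 − 1 = -1
C3: 3C, 1I → 0 + 1 = +1
C4: 1C, 1H, 2O → 0 − 1 + 2 = +1
The highest value is +1.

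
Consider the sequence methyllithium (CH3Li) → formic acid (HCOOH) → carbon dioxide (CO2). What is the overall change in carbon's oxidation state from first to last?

Carbon oxidation states along the series — methyllithium: -4, formic acid: +2, carbon dioxide: +4.
Net change = +4 − (-4) = +8.

+8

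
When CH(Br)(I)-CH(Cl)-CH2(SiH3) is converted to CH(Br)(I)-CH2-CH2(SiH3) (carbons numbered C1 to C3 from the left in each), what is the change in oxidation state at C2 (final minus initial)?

-2

Before: C2 has 2 bonds to C, 1 bond to H, 1 bond to Cl → oxidation state 0.
After: C2 has 2 bonds to C, 2 bonds to H → oxidation state -2.
Δ = -2 − (0) = -2, so this is a reduction at C2.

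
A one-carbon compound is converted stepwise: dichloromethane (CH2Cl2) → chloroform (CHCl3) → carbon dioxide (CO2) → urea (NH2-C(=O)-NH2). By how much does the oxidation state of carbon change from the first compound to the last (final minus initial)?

Carbon oxidation states along the series — dichloromethane: 0, chloroform: +2, carbon dioxide: +4, urea: +4.
Net change = +4 − (0) = +4.

+4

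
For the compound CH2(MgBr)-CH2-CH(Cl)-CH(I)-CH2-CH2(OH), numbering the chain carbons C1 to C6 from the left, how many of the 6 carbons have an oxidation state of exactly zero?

2

Count +1 for every bond to an atom more electronegative than carbon and −1 for every bond to one less electronegative; C–C bonds are 0. Tallying each carbon:
C1: 1C, 2H, 1Mg → 0 − 2 − 1 = -3
C2: 2C, 2H → 0 − 2 = -2
C3: 2C, 1H, 1Cl → 0 − 1 + 1 = 0
C4: 2C, 1H, 1I → 0 − 1 + 1 = 0
C5: 2C, 2H → 0 − 2 = -2
C6: 1C, 2H, 1O → 0 − 2 + 1 = -1
2 carbons (C3, C4) meet the condition.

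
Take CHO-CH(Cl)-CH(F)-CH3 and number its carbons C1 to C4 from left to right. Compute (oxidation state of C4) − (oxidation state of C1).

-4

C4: 1C, 3H → 0 − 3 = -3
C1: 1C, 1H, 2O → 0 − 1 + 2 = +1
Difference: -3 − (+1) = -4.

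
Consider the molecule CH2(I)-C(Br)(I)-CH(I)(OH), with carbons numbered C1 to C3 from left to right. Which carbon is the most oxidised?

Assign +1 per bond to O/N/halogen, −1 per bond to H or an electropositive element, and 0 per bond to carbon. Tallying each carbon:
C1: 1C, 2H, 1I → 0 − 2 + 1 = -1
C2: 2C, 1Br, 1I → 0 + 1 + 1 = +2
C3: 1C, 1H, 1O, 1I → 0 − 1 + 1 + 1 = +1
The most oxidised carbon is C2 at +2.

C2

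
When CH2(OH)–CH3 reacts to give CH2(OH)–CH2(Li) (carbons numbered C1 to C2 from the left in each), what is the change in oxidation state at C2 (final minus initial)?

0

Before: C2 has 1 bond to C, 3 bonds to H → oxidation state -3.
After: C2 has 1 bond to C, 2 bonds to H, 1 bond to Li → oxidation state -3.
Δ = -3 − (-3) = 0, so no net redox change at C2.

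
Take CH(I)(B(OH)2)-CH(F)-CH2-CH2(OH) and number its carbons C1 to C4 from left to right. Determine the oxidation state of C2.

0

Bonds to more-electronegative neighbours contribute +1 each, bonds to H or metals contribute −1 each, and C–C bonds contribute 0.
C2 has one bond to C (0), one bond to C (0), one bond to H (-1), one bond to F (+1).
Oxidation state = 0 + 0 − 1 + 1 = 0.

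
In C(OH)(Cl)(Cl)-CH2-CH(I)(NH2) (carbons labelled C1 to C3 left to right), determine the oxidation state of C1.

+3

C1 has one bond to C (0), one bond to O (+1), one bond to Cl (+1), one bond to Cl (+1).
Oxidation state = 0 + 1 + 1 + 1 = +3.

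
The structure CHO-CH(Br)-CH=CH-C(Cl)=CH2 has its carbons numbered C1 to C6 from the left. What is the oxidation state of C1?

C1 has one bond to C (0), a double bond to O (2×+1 = +2), one bond to H (-1).
Oxidation state = 0 + 2 − 1 = +1.

+1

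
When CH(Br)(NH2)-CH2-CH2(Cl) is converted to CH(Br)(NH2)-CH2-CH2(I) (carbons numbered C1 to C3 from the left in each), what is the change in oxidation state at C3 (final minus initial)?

0

Before: C3 has 1 bond to C, 2 bonds to H, 1 bond to Cl → oxidation state -1.
After: C3 has 1 bond to C, 2 bonds to H, 1 bond to I → oxidation state -1.
Δ = -1 − (-1) = 0, so no net redox change at C3.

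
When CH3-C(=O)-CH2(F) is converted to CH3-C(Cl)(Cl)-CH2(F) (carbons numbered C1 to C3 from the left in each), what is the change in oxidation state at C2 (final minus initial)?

Before: C2 has 2 bonds to C, 2 bonds to O → oxidation state +2.
After: C2 has 2 bonds to C, 2 bonds to Cl → oxidation state +2.
Δ = +2 − (+2) = 0, so no net redox change at C2.

0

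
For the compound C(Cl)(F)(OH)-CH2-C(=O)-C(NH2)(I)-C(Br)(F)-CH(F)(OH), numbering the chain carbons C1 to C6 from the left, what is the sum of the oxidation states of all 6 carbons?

Tallying each carbon's bonds:
C1: 1C, 1O, 1F, 1Cl → 0 + 1 + 1 + 1 = +3
C2: 2C, 2H → 0 − 2 = -2
C3: 2C, 2O → 0 + 2 = +2
C4: 2C, 1N, 1I → 0 + 1 + 1 = +2
C5: 2C, 1F, 1Br → 0 + 1 + 1 = +2
C6: 1C, 1H, 1O, 1F → 0 − 1 + 1 + 1 = +1
Sum = +3 − 2 + 2 + 2 + 2 + 1 = +8.

+8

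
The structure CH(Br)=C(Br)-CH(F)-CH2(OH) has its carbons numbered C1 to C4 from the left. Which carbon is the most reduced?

C4

Tallying each carbon's bonds:
C1: 2C, 1H, 1Br → 0 − 1 + 1 = 0
C2: 3C, 1Br → 0 + 1 = +1
C3: 2C, 1H, 1F → 0 − 1 + 1 = 0
C4: 1C, 2H, 1O → 0 − 2 + 1 = -1
The most reduced carbon is C4 at -1.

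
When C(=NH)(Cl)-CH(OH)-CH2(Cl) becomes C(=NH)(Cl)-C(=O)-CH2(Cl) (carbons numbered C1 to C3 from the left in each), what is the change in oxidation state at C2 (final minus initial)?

+2

Before: C2 has 2 bonds to C, 1 bond to H, 1 bond to O → oxidation state 0.
After: C2 has 2 bonds to C, 2 bonds to O → oxidation state +2.
Δ = +2 − (0) = +2, so this is an oxidation at C2.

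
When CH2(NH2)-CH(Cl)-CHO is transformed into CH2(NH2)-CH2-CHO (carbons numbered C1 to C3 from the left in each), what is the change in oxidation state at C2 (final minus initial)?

-2

Before: C2 has 2 bonds to C, 1 bond to H, 1 bond to Cl → oxidation state 0.
After: C2 has 2 bonds to C, 2 bonds to H → oxidation state -2.
Δ = -2 − (0) = -2, so this is a reduction at C2.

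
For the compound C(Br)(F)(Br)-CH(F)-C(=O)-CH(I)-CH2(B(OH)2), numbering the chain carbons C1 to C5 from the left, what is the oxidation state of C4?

Count +1 for every bond to an atom more electronegative than carbon and −1 for every bond to one less electronegative; C–C bonds are 0.
C4 has one bond to C (0), one bond to C (0), one bond to H (-1), one bond to I (+1).
Oxidation state = 0 + 0 − 1 + 1 = 0.

0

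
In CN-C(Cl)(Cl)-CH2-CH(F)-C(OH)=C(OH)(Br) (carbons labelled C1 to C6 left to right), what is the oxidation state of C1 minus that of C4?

C1: 1C, 3N → 0 + 3 = +3
C4: 2C, 1H, 1F → 0 − 1 + 1 = 0
Difference: +3 − (0) = +3.

+3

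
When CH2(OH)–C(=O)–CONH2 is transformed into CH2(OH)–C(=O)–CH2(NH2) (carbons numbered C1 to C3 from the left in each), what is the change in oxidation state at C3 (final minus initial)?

-4

Before: C3 has 1 bond to C, 2 bonds to O, 1 bond to N → oxidation state +3.
After: C3 has 1 bond to C, 2 bonds to H, 1 bond to N → oxidation state -1.
Δ = -1 − (+3) = -4, so this is a reduction at C3.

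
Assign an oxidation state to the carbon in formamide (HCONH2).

+2

The carbon has one bond to H (-1), a double bond to O (2×+1 = +2), one bond to N (+1).
Oxidation state = -1 + 2 + 1 = +2.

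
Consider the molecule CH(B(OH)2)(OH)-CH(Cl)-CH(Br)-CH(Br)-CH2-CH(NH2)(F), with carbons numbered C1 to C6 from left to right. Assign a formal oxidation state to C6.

C6 has one bond to C (0), one bond to N (+1), one bond to F (+1), one bond to H (-1).
Oxidation state = 0 + 1 + 1 − 1 = +1.

+1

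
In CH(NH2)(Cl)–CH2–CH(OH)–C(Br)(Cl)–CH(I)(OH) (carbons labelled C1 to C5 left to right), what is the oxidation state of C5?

+1

C5 has one bond to C (0), one bond to H (-1), one bond to I (+1), one bond to O (+1).
Oxidation state = 0 − 1 + 1 + 1 = +1.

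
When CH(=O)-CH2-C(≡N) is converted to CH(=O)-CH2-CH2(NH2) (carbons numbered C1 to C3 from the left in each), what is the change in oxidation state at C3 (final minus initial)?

-4

Before: C3 has 1 bond to C, 3 bonds to N → oxidation state +3.
After: C3 has 1 bond to C, 2 bonds to H, 1 bond to N → oxidation state -1.
Δ = -1 − (+3) = -4, so this is a reduction at C3.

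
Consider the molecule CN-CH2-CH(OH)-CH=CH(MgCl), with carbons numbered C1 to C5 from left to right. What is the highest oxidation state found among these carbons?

Bonds to more-electronegative neighbours contribute +1 each, bonds to H or metals contribute −1 each, and C–C bonds contribute 0. Tallying each carbon:
C1: 1C, 3N → 0 + 3 = +3
C2: 2C, 2H → 0 − 2 = -2
C3: 2C, 1H, 1O → 0 − 1 + 1 = 0
C4: 3C, 1H → 0 − 1 = -1
C5: 2C, 1H, 1Mg → 0 − 1 − 1 = -2
The highest value is +3.

+3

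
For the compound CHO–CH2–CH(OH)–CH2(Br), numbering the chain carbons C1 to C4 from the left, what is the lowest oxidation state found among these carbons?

-2

Count +1 for every bond to an atom more electronegative than carbon and −1 for every bond to one less electronegative; C–C bonds are 0. Tallying each carbon:
C1: 1C, 1H, 2O → 0 − 1 + 2 = +1
C2: 2C, 2H → 0 − 2 = -2
C3: 2C, 1H, 1O → 0 − 1 + 1 = 0
C4: 1C, 2H, 1Br → 0 − 2 + 1 = -1
The lowest value is -2.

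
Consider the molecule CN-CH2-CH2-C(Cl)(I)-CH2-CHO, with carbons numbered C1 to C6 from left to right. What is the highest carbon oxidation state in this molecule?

+3

Assign +1 per bond to O/N/halogen, −1 per bond to H or an electropositive element, and 0 per bond to carbon. Tallying each carbon:
C1: 1C, 3N → 0 + 3 = +3
C2: 2C, 2H → 0 − 2 = -2
C3: 2C, 2H → 0 − 2 = -2
C4: 2C, 1Cl, 1I → 0 + 1 + 1 = +2
C5: 2C, 2H → 0 − 2 = -2
C6: 1C, 1H, 2O → 0 − 1 + 2 = +1
The highest value is +3.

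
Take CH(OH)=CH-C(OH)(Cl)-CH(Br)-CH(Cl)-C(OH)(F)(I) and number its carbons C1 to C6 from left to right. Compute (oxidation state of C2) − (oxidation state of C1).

-1

C2: 3C, 1H → 0 − 1 = -1
C1: 2C, 1H, 1O → 0 − 1 + 1 = 0
Difference: -1 − (0) = -1.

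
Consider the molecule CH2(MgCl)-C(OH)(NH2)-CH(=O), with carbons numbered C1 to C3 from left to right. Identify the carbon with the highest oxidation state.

C2

Tallying each carbon's bonds:
C1: 1C, 2H, 1Mg → 0 − 2 − 1 = -3
C2: 2C, 1O, 1N → 0 + 1 + 1 = +2
C3: 1C, 1H, 2O → 0 − 1 + 2 = +1
The most oxidised carbon is C2 at +2.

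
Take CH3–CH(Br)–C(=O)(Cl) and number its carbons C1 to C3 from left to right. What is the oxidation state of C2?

Bonds to more-electronegative neighbours contribute +1 each, bonds to H or metals contribute −1 each, and C–C bonds contribute 0.
C2 has one bond to C (0), one bond to C (0), one bond to Br (+1), one bond to H (-1).
Oxidation state = 0 + 0 + 1 − 1 = 0.

0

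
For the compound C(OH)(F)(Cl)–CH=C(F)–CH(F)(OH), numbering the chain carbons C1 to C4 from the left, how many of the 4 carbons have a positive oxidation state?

3

Tallying each carbon's bonds:
C1: 1C, 1O, 1F, 1Cl → 0 + 1 + 1 + 1 = +3
C2: 3C, 1H → 0 − 1 = -1
C3: 3C, 1F → 0 + 1 = +1
C4: 1C, 1H, 1O, 1F → 0 − 1 + 1 + 1 = +1
3 carbons (C1, C3, C4) meet the condition.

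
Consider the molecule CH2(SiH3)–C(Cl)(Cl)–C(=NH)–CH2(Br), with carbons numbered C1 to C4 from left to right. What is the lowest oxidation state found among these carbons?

-3

Assign +1 per bond to O/N/halogen, −1 per bond to H or an electropositive element, and 0 per bond to carbon. Tallying each carbon:
C1: 1C, 2H, 1Si → 0 − 2 − 1 = -3
C2: 2C, 2Cl → 0 + 2 = +2
C3: 2C, 2N → 0 + 2 = +2
C4: 1C, 2H, 1Br → 0 − 2 + 1 = -1
The lowest value is -3.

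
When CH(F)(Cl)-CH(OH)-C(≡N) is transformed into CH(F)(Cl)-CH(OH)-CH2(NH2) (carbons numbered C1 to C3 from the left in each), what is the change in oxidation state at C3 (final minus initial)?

-4

Before: C3 has 1 bond to C, 3 bonds to N → oxidation state +3.
After: C3 has 1 bond to C, 2 bonds to H, 1 bond to N → oxidation state -1.
Δ = -1 − (+3) = -4, so this is a reduction at C3.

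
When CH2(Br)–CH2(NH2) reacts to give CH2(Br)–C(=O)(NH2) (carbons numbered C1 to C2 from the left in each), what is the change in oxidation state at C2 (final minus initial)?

Before: C2 has 1 bond to C, 2 bonds to H, 1 bond to N → oxidation state -1.
After: C2 has 1 bond to C, 2 bonds to O, 1 bond to N → oxidation state +3.
Δ = +3 − (-1) = +4, so this is an oxidation at C2.

+4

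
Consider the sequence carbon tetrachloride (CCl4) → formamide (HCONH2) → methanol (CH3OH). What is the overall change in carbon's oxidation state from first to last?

-6

Carbon oxidation states along the series — carbon tetrachloride: +4, formamide: +2, methanol: -2.
Net change = -2 − (+4) = -6.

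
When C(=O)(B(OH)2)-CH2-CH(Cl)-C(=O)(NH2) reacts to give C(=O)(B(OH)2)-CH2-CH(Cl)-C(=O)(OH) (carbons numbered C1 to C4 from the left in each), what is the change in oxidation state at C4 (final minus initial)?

Before: C4 has 1 bond to C, 2 bonds to O, 1 bond to N → oxidation state +3.
After: C4 has 1 bond to C, 3 bonds to O → oxidation state +3.
Δ = +3 − (+3) = 0, so no net redox change at C4.

0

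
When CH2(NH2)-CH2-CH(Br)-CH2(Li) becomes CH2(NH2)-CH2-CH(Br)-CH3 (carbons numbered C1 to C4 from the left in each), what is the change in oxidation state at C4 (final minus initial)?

0

Before: C4 has 1 bond to C, 2 bonds to H, 1 bond to Li → oxidation state -3.
After: C4 has 1 bond to C, 3 bonds to H → oxidation state -3.
Δ = -3 − (-3) = 0, so no net redox change at C4.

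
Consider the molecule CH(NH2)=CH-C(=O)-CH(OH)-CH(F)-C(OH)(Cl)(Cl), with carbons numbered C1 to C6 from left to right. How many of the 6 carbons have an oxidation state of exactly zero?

Tallying each carbon's bonds:
C1: 2C, 1H, 1N → 0 − 1 + 1 = 0
C2: 3C, 1H → 0 − 1 = -1
C3: 2C, 2O → 0 + 2 = +2
C4: 2C, 1H, 1O → 0 − 1 + 1 = 0
C5: 2C, 1H, 1F → 0 − 1 + 1 = 0
C6: 1C, 1O, 2Cl → 0 + 1 + 2 = +3
3 carbons (C1, C4, C5) meet the condition.

3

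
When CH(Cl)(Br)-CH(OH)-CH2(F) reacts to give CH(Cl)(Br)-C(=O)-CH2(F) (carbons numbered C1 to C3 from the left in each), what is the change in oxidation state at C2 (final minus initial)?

Before: C2 has 2 bonds to C, 1 bond to H, 1 bond to O → oxidation state 0.
After: C2 has 2 bonds to C, 2 bonds to O → oxidation state +2.
Δ = +2 − (0) = +2, so this is an oxidation at C2.

+2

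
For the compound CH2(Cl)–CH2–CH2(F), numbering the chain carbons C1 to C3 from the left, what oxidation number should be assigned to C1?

Bonds to more-electronegative neighbours contribute +1 each, bonds to H or metals contribute −1 each, and C–C bonds contribute 0.
C1 has one bond to C (0), one bond to Cl (+1), one bond to H (-1), one bond to H (-1).
Oxidation state = 0 + 1 − 1 − 1 = -1.

-1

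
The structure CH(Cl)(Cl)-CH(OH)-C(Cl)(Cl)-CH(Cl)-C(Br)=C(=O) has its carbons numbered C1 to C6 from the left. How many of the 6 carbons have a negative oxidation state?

0

Count +1 for every bond to an atom more electronegative than carbon and −1 for every bond to one less electronegative; C–C bonds are 0. Tallying each carbon:
C1: 1C, 1H, 2Cl → 0 − 1 + 2 = +1
C2: 2C, 1H, 1O → 0 − 1 + 1 = 0
C3: 2C, 2Cl → 0 + 2 = +2
C4: 2C, 1H, 1Cl → 0 − 1 + 1 = 0
C5: 3C, 1Br → 0 + 1 = +1
C6: 2C, 2O → 0 + 2 = +2
0 carbons meet the condition.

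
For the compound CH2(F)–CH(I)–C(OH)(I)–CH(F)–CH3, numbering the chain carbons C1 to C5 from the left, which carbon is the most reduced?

C5

Tallying each carbon's bonds:
C1: 1C, 2H, 1F → 0 − 2 + 1 = -1
C2: 2C, 1H, 1I → 0 − 1 + 1 = 0
C3: 2C, 1O, 1I → 0 + 1 + 1 = +2
C4: 2C, 1H, 1F → 0 − 1 + 1 = 0
C5: 1C, 3H → 0 − 3 = -3
The most reduced carbon is C5 at -3.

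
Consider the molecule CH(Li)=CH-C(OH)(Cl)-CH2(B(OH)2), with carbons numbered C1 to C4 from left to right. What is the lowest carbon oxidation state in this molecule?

Tallying each carbon's bonds:
C1: 2C, 1H, 1Li → 0 − 1 − 1 = -2
C2: 3C, 1H → 0 − 1 = -1
C3: 2C, 1O, 1Cl → 0 + 1 + 1 = +2
C4: 1C, 2H, 1B → 0 − 2 − 1 = -3
The lowest value is -3.

-3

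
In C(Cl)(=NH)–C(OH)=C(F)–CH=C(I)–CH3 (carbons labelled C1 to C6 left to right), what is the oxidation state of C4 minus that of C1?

-4

C4: 3C, 1H → 0 − 1 = -1
C1: 1C, 2N, 1Cl → 0 + 2 + 1 = +3
Difference: -1 − (+3) = -4.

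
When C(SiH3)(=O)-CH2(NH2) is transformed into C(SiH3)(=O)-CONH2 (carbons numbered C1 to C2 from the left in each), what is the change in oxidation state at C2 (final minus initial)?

Before: C2 has 1 bond to C, 2 bonds to H, 1 bond to N → oxidation state -1.
After: C2 has 1 bond to C, 2 bonds to O, 1 bond to N → oxidation state +3.
Δ = +3 − (-1) = +4, so this is an oxidation at C2.

+4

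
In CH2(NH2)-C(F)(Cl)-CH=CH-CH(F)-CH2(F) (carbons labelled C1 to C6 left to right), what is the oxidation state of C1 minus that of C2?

-3

C1: 1C, 2H, 1N → 0 − 2 + 1 = -1
C2: 2C, 1F, 1Cl → 0 + 1 + 1 = +2
Difference: -1 − (+2) = -3.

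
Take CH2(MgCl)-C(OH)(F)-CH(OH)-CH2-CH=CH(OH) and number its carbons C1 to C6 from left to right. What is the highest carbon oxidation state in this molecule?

+2

Tallying each carbon's bonds:
C1: 1C, 2H, 1Mg → 0 − 2 − 1 = -3
C2: 2C, 1O, 1F → 0 + 1 + 1 = +2
C3: 2C, 1H, 1O → 0 − 1 + 1 = 0
C4: 2C, 2H → 0 − 2 = -2
C5: 3C, 1H → 0 − 1 = -1
C6: 2C, 1H, 1O → 0 − 1 + 1 = 0
The highest value is +2.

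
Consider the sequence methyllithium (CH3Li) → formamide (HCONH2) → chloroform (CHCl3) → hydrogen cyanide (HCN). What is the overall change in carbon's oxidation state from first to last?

Carbon oxidation states along the series — methyllithium: -4, formamide: +2, chloroform: +2, hydrogen cyanide: +2.
Net change = +2 − (-4) = +6.

+6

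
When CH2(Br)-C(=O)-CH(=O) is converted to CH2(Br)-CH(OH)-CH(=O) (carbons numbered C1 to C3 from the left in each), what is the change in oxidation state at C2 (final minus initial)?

-2

Before: C2 has 2 bonds to C, 2 bonds to O → oxidation state +2.
After: C2 has 2 bonds to C, 1 bond to H, 1 bond to O → oxidation state 0.
Δ = 0 − (+2) = -2, so this is a reduction at C2.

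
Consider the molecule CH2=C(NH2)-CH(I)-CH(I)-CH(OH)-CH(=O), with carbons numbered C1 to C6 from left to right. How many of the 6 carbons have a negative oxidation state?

Tallying each carbon's bonds:
C1: 2C, 2H → 0 − 2 = -2
C2: 3C, 1N → 0 + 1 = +1
C3: 2C, 1H, 1I → 0 − 1 + 1 = 0
C4: 2C, 1H, 1I → 0 − 1 + 1 = 0
C5: 2C, 1H, 1O → 0 − 1 + 1 = 0
C6: 1C, 1H, 2O → 0 − 1 + 2 = +1
1 carbon (C1) meets the condition.

1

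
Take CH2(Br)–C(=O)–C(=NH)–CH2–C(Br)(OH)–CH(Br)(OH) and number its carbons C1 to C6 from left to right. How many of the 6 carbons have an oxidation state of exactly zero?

Assign +1 per bond to O/N/halogen, −1 per bond to H or an electropositive element, and 0 per bond to carbon. Tallying each carbon:
C1: 1C, 2H, 1Br → 0 − 2 + 1 = -1
C2: 2C, 2O → 0 + 2 = +2
C3: 2C, 2N → 0 + 2 = +2
C4: 2C, 2H → 0 − 2 = -2
C5: 2C, 1O, 1Br → 0 + 1 + 1 = +2
C6: 1C, 1H, 1O, 1Br → 0 − 1 + 1 + 1 = +1
0 carbons meet the condition.

0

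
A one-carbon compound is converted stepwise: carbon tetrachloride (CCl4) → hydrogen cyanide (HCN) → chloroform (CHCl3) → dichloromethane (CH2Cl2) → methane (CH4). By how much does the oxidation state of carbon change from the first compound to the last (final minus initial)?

-8

Carbon oxidation states along the series — carbon tetrachloride: +4, hydrogen cyanide: +2, chloroform: +2, dichloromethane: 0, methane: -4.
Net change = -4 − (+4) = -8.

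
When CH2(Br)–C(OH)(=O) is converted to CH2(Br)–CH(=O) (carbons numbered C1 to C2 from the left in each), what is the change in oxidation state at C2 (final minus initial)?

-2

Before: C2 has 1 bond to C, 3 bonds to O → oxidation state +3.
After: C2 has 1 bond to C, 1 bond to H, 2 bonds to O → oxidation state +1.
Δ = +1 − (+3) = -2, so this is a reduction at C2.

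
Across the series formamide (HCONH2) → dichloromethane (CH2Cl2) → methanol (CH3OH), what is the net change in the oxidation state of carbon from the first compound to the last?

-4

Carbon oxidation states along the series — formamide: +2, dichloromethane: 0, methanol: -2.
Net change = -2 − (+2) = -4.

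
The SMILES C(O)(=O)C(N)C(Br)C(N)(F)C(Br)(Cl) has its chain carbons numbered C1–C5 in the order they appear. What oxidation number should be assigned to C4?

+2

Count +1 for every bond to an atom more electronegative than carbon and −1 for every bond to one less electronegative; C–C bonds are 0.
C4 has one bond to C (0), one bond to C (0), one bond to N (+1), one bond to F (+1).
Oxidation state = 0 + 0 + 1 + 1 = +2.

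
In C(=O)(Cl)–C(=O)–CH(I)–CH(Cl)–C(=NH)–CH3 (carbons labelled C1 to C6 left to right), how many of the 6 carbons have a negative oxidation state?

Tallying each carbon's bonds:
C1: 1C, 2O, 1Cl → 0 + 2 + 1 = +3
C2: 2C, 2O → 0 + 2 = +2
C3: 2C, 1H, 1I → 0 − 1 + 1 = 0
C4: 2C, 1H, 1Cl → 0 − 1 + 1 = 0
C5: 2C, 2N → 0 + 2 = +2
C6: 1C, 3H → 0 − 3 = -3
1 carbon (C6) meets the condition.

1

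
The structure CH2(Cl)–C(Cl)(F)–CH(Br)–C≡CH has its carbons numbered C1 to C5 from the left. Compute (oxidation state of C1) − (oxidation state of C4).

C1: 1C, 2H, 1Cl → 0 − 2 + 1 = -1
C4: 4C → 0 = 0
Difference: -1 − (0) = -1.

-1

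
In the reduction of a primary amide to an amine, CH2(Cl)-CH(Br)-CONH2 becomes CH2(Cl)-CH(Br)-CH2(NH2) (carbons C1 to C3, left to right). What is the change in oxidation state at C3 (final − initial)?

Before: C3 has 1 bond to C, 2 bonds to O, 1 bond to N → oxidation state +3.
After: C3 has 1 bond to C, 2 bonds to H, 1 bond to N → oxidation state -1.
Δ = -1 − (+3) = -4, so this is a reduction at C3.

-4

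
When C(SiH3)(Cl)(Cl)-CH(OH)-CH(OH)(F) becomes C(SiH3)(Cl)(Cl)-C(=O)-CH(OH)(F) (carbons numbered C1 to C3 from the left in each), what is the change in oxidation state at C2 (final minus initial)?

+2

Before: C2 has 2 bonds to C, 1 bond to H, 1 bond to O → oxidation state 0.
After: C2 has 2 bonds to C, 2 bonds to O → oxidation state +2.
Δ = +2 − (0) = +2, so this is an oxidation at C2.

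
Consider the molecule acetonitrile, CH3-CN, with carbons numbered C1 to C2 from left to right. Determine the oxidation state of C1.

Count +1 for every bond to an atom more electronegative than carbon and −1 for every bond to one less electronegative; C–C bonds are 0.
C1 has one bond to H (-1), one bond to H (-1), one bond to H (-1), one bond to C (0).
Oxidation state = -1 − 1 − 1 + 0 = -3.

-3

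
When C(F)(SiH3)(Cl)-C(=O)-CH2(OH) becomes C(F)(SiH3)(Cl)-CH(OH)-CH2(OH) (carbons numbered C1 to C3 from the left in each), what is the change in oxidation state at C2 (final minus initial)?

-2

Before: C2 has 2 bonds to C, 2 bonds to O → oxidation state +2.
After: C2 has 2 bonds to C, 1 bond to H, 1 bond to O → oxidation state 0.
Δ = 0 − (+2) = -2, so this is a reduction at C2.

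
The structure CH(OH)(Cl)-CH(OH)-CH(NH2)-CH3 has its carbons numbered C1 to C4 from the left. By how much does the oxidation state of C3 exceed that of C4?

C3: 2C, 1H, 1N → 0 − 1 + 1 = 0
C4: 1C, 3H → 0 − 3 = -3
Difference: 0 − (-3) = +3.

+3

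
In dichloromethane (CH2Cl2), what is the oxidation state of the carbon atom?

The carbon has one bond to H (-1), one bond to H (-1), one bond to Cl (+1), one bond to Cl (+1).
Oxidation state = -1 − 1 + 1 + 1 = 0.

0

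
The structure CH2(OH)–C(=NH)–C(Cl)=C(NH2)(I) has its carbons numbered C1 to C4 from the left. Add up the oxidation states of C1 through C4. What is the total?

Tallying each carbon's bonds:
C1: 1C, 2H, 1O → 0 − 2 + 1 = -1
C2: 2C, 2N → 0 + 2 = +2
C3: 3C, 1Cl → 0 + 1 = +1
C4: 2C, 1N, 1I → 0 + 1 + 1 = +2
Sum = -1 + 2 + 1 + 2 = +4.

+4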